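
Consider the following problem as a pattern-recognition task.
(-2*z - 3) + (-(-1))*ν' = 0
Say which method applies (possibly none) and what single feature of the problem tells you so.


Verdict: no special technique — solved for the derivative, no ν appears — this is antidifferentiation in z wearing ODE clothing.


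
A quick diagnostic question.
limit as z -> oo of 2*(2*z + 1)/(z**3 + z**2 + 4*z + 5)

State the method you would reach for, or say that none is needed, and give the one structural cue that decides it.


Verdict: dominant-term comparison — growth-rate triage: the leading powers of z decide the limit, everything else is noise. As a single quotient, the ∞/∞ shape would yield to repeated differentiation as well — the growth comparison gets there in one look.


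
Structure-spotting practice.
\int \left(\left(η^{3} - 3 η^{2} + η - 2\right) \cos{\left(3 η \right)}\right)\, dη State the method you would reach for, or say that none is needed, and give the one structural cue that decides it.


Verdict: integration by parts — a polynomial η^{3} - 3 η^{2} + η - 2 against the kernel \cos{\left(3 η \right)} is the signature bounded-ladder case for integration by parts.


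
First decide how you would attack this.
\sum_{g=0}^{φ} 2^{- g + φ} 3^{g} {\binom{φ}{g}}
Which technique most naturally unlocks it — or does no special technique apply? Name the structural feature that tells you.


Diagnosis: the binomial theorem — the binomial coefficients weight matched powers of 3 and 2, which is exactly the expansion of a binomial power.


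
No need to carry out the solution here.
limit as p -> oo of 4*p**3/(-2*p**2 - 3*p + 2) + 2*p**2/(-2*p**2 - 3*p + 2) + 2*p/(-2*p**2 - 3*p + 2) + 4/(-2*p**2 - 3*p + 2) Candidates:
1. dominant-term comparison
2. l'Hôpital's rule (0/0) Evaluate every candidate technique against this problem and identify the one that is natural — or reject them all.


Best approach: dominant-term comparison — divide through by the highest power of p; every lower-order term dies and the dominant terms decide the limit.
- dominant-term comparison: yes — fits the structure here.
- l'Hôpital's rule (0/0): viewed as a single quotient this runs to ∞/∞, not the 0/0 clash this candidate addresses; an at-infinity variant of the rule would resolve it, but comparing leading growth reads the answer without differentiating.


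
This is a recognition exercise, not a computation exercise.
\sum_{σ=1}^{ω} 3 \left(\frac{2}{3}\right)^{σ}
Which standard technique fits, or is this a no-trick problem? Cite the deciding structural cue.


Method: the geometric series formula — term-over-term division gives \frac{2}{3} every time — index-free ratio, geometric sum formula applies.


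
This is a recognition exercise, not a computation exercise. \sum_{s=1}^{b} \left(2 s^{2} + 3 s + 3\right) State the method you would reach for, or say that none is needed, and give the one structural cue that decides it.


Diagnosis: no special technique — nothing telescopes and nothing is geometric; polynomial terms in s sum term by term.


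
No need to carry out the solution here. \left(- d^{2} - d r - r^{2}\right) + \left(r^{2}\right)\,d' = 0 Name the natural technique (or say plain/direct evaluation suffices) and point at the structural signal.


Diagnosis: the homogeneous substitution — scaling r and d together leaves the slope fixed — it depends only on d/r, so substitute the ratio.


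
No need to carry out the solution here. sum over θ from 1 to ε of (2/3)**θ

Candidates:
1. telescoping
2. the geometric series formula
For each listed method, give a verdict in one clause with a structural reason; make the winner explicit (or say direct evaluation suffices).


Diagnosis: the geometric series formula — the ratio of consecutive terms is the constant 2/3, independent of the index — a geometric sum.
- telescoping — the terms as presented offer no neighboring cancellation — a telescoping rewrite may exist, but the displayed structure does not hand one over.
- the geometric series formula — applicable, and directly so.


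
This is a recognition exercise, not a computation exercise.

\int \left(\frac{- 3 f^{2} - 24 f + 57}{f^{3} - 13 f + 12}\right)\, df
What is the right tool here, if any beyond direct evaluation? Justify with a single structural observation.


Diagnosis: partial fractions — f^{3} - 13 f + 12 splits into linear pieces, so the quotient is a sum of simple fractions — decompose before integrating.


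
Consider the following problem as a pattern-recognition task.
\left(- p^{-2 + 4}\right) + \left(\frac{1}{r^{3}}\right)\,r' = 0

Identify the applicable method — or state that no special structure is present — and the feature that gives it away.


Best approach: separation of variables — separating collects all r-dependence with the derivative and leaves all p-dependence opposite: variables separate. The equation is exact as it stands too — a potential function exists — though separation reads the split structure directly.


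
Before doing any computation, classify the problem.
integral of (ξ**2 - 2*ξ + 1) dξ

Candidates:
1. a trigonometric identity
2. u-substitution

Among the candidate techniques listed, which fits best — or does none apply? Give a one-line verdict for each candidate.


Verdict: no special technique — a term-by-term power-rule job in ξ; no substitution or rearrangement earns its keep here.
- a trigonometric identity — no sine or cosine appears, so there is nothing for a trigonometric identity to act on.
- u-substitution — no substitution does more than relabel what direct integration already handles.


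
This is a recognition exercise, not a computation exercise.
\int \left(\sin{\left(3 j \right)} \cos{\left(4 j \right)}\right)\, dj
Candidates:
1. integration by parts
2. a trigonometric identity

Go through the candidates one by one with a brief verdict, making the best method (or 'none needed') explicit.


Method: a trigonometric identity — the product \sin{\left(3 j \right)} \cos{\left(4 j \right)} converts to a sum of single-frequency sinusoids via the product-to-sum identity.
- integration by parts: not the fit here: there is no polynomial factor to ladder down — parts can still close the trigonometric product by recursion, though the identity rewrite is the direct route.
- a trigonometric identity — a fit — the right tool for this form.


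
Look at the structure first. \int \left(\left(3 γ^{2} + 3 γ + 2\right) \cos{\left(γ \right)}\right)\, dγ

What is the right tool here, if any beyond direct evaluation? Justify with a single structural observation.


Verdict: integration by parts — differentiate 3 γ^{2} + 3 γ + 2, integrate \cos{\left(γ \right)}: each pass lowers the polynomial degree, so parts terminates.


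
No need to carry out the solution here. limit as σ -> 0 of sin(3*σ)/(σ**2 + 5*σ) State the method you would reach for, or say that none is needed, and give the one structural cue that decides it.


Technique: l'Hôpital's rule (0/0) — substituting 0 gives 0 over 0; differentiate top and bottom once and re-evaluate. The standard small-argument limits would also carry it; the rule is the systematic route.


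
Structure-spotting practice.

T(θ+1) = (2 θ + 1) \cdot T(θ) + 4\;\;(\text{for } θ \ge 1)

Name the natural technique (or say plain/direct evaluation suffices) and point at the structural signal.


Technique: a summation factor — first-order linear but the coefficient 2 θ + 1 moves with the index — divide by the cumulative product and telescope.


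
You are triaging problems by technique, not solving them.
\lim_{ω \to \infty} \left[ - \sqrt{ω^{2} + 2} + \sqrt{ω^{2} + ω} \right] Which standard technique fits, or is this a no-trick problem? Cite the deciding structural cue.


Best approach: conjugate multiplication — neither \sqrt{ω^{2} + ω} nor \sqrt{ω^{2} + 2} converges alone, so rewrite their difference as a conjugate-rationalized quotient first.


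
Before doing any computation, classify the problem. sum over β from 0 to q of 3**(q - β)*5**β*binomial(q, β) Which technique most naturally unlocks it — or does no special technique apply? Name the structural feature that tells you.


Best approach: the binomial theorem — binomial(q, β) weighting matched powers of 5 and 3 is the expanded form of (5 + 3)^q — fold it back up.


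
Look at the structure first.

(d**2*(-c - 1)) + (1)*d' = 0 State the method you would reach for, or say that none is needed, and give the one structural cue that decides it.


Method: separation of variables — separating collects all d-dependence with the derivative and leaves all c-dependence opposite: variables separate.


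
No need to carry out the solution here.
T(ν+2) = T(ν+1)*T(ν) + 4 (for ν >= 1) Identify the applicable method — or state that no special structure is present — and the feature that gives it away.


Verdict: no special technique — the map from one term to the next is curved, not linear, so linear closed-form machinery does not attach.


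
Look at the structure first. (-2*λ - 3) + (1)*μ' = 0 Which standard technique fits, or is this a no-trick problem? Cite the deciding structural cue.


Best approach: no special technique — with μ absent the equation is not coupled at all: direct integration in λ.


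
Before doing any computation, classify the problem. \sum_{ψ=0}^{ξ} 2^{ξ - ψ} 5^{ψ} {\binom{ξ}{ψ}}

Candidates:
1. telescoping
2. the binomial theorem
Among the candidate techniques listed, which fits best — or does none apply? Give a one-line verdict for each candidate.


Verdict: the binomial theorem — the summand is term ψ of a binomial expansion in 5 and 2; the whole sum is a single power.
- telescoping — in the displayed form, no term reappears at a neighboring index to cancel against.
- the binomial theorem — a fit — the right tool for this form.


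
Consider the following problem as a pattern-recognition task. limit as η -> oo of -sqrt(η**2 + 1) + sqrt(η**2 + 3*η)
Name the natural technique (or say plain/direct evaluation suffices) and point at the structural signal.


Technique: conjugate multiplication — turning the difference into a conjugate-rationalized ratio makes the limit readable.


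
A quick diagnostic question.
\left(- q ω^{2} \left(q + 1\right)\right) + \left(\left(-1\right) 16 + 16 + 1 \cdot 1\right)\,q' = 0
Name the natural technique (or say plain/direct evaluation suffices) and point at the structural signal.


Technique: separation of variables — separating collects all q-dependence with the derivative and leaves all ω-dependence opposite: variables separate. This doubles as a Bernoulli equation in the unknown as written; dividing and integrating works on it directly.


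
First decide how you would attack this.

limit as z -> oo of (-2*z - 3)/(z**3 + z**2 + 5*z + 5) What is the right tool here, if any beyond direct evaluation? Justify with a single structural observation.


Technique: dominant-term comparison — growth-rate triage: the leading powers of z decide the limit, everything else is noise. Viewed as a single quotient this is an ∞/∞ form — an at-infinity application of l'Hôpital's rule would also resolve it; comparing leading growth reads the answer without differentiating.


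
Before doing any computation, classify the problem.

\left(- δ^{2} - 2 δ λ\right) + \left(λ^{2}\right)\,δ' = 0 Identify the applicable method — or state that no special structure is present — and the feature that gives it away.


Verdict: the homogeneous substitution — scaling λ and δ together leaves the slope fixed — it depends only on δ/λ, so substitute the ratio. A Bernoulli substitution is a fair alternative on this equation directly; the homogeneous reading takes it as given.


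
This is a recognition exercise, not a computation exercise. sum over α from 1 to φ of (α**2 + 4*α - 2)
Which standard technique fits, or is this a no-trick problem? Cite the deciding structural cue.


Technique: no special technique — with only polynomial terms in α present, the classical sum-of-powers identities are all you need.


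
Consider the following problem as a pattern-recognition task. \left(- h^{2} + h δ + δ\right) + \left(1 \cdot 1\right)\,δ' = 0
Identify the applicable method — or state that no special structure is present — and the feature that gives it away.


Technique: a linear integrating factor — linear in the unknown with genuine forcing: multiply through by the exponential of the integrated coefficient and the left side closes into one derivative.


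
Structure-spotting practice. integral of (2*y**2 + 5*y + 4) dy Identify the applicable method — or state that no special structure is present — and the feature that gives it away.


Verdict: no special technique — a term-by-term power-rule job in y; no substitution or rearrangement earns its keep here.


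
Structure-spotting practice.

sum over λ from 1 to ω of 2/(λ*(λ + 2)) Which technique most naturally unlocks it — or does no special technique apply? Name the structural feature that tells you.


Method: telescoping — split 2/(λ*(λ + 2)) by partial fractions and the pieces are one function at shifted arguments — interior terms cancel.


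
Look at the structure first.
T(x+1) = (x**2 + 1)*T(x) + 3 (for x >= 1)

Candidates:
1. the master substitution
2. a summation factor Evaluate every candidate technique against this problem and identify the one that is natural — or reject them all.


Best approach: a summation factor — rescale the sequence by the product of the weights x**2 + 1 so far — the recurrence collapses to a plain running sum.
- the master substitution: the recursion steps by a constant offset, so exponential reindexing is pointless.
- a summation factor — applicable, and directly so.


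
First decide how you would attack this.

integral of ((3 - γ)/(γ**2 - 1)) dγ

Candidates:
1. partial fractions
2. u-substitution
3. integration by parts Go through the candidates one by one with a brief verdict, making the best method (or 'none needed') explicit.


Method: partial fractions — the bottom factors while the top stays lower-degree — split into simple fractions and integrate piece by piece.
- partial fractions — a fit — the right tool for this form.
- u-substitution — no subexpression of the integrand pairs with its own derivative as a factor — individual terms may offer their own substitutions, but any change of variable covering the whole integral would have to be constructed from outside the expression.
- integration by parts — there is no nonconstant-polynomial-times-kernel split with an exp, sine, cosine (degree-1 argument), or logarithm partner.


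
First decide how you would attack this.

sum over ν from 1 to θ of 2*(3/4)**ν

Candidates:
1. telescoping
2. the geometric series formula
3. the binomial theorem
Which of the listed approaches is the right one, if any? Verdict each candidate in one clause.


Diagnosis: the geometric series formula — each term is 3/4 times the previous one, so the geometric-series formula applies directly.
- telescoping: computed from the summand as displayed, the partial sums build up without the pairwise collapse telescoping exploits.
- the geometric series formula — yes, a natural case for it.
- the binomial theorem: the terms lack the binomial-coefficient-weighted complementary-power pattern of an expansion.


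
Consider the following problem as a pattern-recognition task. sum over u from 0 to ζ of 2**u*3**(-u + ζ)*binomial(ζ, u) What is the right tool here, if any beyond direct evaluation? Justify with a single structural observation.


Verdict: the binomial theorem — binomial(ζ, u) weighting matched powers of 2 and 3 is the expanded form of (2 + 3)^ζ — fold it back up.


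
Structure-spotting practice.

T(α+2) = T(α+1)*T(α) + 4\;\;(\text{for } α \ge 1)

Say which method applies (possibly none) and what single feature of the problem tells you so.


Verdict: no special technique — once the recursion is nonlinear, characteristic roots, master substitutions, and summation factors are all off the table.


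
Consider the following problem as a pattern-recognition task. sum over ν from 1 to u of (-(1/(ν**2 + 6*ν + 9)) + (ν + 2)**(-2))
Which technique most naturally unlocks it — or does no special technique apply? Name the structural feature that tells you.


Technique: telescoping — this sum is a zipper: each term contributes (ν + 2)**(-2) and removes the next index's value, which the following term puts back, closing term by term.


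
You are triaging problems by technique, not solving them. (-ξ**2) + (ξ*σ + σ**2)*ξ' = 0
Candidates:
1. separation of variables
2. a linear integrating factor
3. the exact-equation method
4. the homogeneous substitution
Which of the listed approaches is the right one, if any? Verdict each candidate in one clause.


Best approach: the homogeneous substitution — solved for the derivative, the right side is unchanged under scaling σ and ξ together — it depends only on the ratio ξ/σ, so substitute a single ratio variable. A Bernoulli-style rewrite — possibly after exchanging which variable is treated as dependent — would work as well; the homogeneous substitution is the more immediate reading here.
- separation of variables: the two dependences are entangled, not a clean product of one-variable pieces.
- a linear integrating factor: a nonlinear term in the unknown puts this outside the integrating-factor template.
- the exact-equation method: the cross partial derivatives disagree, so no single potential exists.
- the homogeneous substitution — yes — fits the structure here.


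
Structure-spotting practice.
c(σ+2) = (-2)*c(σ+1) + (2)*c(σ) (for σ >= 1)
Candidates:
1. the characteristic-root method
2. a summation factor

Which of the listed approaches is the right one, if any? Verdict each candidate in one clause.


Best approach: the characteristic-root method — the recurrence is linear and homogeneous with constant coefficients, so the ansatz r^σ turns it into a polynomial equation for r.
- the characteristic-root method: applies; the problem has the shape this method handles.
- a summation factor: the recurrence reaches back more than one step, outside the first-order family a summation factor normalizes.


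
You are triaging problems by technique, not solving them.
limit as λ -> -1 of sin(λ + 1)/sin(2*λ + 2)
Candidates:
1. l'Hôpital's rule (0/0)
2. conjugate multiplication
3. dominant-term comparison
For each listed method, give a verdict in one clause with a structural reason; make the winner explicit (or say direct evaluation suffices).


Diagnosis: l'Hôpital's rule (0/0) — numerator and denominator both vanish at -1 — a genuine 0/0 form, which is exactly when l'Hôpital applies. One could equally expand both pieces locally and compare leading terms; the rule does that in one stroke.
- l'Hôpital's rule (0/0) — applies; the problem has the shape this method handles.
- conjugate multiplication — rationalization has no target — no divergent radical difference appears.
- dominant-term comparison — no ranking of term growth rates resolves the limit here.


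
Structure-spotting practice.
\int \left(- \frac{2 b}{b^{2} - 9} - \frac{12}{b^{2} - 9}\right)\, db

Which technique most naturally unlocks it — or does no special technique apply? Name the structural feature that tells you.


Best approach: partial fractions — the denominator b^{2} - 9 factors, so the quotient decomposes into elementary partial fractions term by term.


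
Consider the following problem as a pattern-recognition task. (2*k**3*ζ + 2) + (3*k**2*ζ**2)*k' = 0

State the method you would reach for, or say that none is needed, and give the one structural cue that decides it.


Diagnosis: the exact-equation method — checking ∂/∂k of 2*k**3*ζ + 2 against ∂/∂ζ of 3*k**2*ζ**2: they match — the equation is exact as it stands.


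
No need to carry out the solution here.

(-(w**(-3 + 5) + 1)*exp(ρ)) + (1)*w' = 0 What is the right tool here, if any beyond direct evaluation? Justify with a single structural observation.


Method: separation of variables — solved for the derivative, the right side splits multiplicatively into a function of each variable alone — divide and integrate each side.


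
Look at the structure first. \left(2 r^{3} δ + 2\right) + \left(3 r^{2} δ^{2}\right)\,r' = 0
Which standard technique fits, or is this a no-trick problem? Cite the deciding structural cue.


Technique: the exact-equation method — take the mixed partials of 2 r^{3} δ + 2 and 3 r^{2} δ^{2}: they are equal, which certifies an exact differential.


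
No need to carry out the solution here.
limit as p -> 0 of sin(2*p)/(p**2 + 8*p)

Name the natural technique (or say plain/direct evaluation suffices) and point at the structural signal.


Best approach: l'Hôpital's rule (0/0) — the 0/0 form at 0 is the signature situation for l'Hôpital's rule. One could equally expand both pieces locally and compare leading terms; the rule does that in one stroke.


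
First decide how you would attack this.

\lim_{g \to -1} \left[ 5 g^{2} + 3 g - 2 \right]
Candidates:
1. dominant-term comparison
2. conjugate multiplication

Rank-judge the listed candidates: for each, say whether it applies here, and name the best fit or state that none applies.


Technique: no special technique — no denominator vanishes and nothing blows up at -1: direct substitution is the whole computation.
- dominant-term comparison: no dominant-degree comparison decides it.
- conjugate multiplication — there are no radicals in tension whose conjugate would simplify matters.


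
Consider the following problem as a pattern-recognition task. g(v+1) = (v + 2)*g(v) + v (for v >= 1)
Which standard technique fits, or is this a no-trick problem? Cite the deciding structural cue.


Technique: a summation factor — an index-dependent multiplier v + 2 rules out characteristic roots; a summation factor converts it to a pure difference.


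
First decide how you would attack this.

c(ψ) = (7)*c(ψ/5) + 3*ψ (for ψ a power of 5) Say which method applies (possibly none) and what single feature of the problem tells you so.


Technique: the master substitution — the call at ψ/5 makes this multiplicative recursion; the master-style substitution converts it to additive.


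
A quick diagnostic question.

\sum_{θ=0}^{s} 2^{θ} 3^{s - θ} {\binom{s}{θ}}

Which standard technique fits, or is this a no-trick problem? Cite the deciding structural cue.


Method: the binomial theorem — terms weighting {\binom{s}{θ}} against matched powers of 2 and 3 reassemble into (2 + 3)^s by the binomial theorem.


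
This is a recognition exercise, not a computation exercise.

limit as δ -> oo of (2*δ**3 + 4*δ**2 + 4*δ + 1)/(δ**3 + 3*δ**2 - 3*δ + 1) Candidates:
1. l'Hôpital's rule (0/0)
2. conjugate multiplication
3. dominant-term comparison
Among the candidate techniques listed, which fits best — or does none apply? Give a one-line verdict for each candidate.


Technique: dominant-term comparison — divide through by the highest power of δ; every lower-order term dies and the dominant terms decide the limit.
- l'Hôpital's rule (0/0): viewed as a single quotient this runs to ∞/∞, not the 0/0 clash this candidate addresses; an at-infinity variant of the rule would resolve it, but comparing leading growth reads the answer without differentiating.
- conjugate multiplication: the conjugate move applies to radical differences, which this is not.
- dominant-term comparison — applicable, and directly so.


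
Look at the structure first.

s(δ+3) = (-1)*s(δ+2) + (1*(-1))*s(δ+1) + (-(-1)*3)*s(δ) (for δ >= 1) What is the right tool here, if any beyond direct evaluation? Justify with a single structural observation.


Best approach: the characteristic-root method — fixed numeric weights on consecutive terms and no forcing term added: the root method in its home territory.


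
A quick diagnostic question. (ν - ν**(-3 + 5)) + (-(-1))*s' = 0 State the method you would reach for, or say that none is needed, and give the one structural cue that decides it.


Technique: no special technique — the slope is a function of ν alone, so integrate both sides directly.


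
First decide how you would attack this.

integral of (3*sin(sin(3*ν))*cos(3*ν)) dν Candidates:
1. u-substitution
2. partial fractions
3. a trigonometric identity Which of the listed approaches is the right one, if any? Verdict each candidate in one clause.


Technique: u-substitution — structure check: outer function, inner expression sin(3*ν), inner derivative as a factor — the classic u = sin(3*ν) pattern.
- u-substitution: a fit — the right tool for this form.
- partial fractions — there is no rational-function structure to decompose.
- a trigonometric identity — there is no trigonometric structure whose rewriting would simplify the integrand.


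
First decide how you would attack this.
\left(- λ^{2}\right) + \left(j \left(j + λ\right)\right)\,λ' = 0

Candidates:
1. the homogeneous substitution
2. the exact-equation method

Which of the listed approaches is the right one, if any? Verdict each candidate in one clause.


Diagnosis: the homogeneous substitution — solved for the derivative, the right side is unchanged under scaling j and λ together — it depends only on the ratio λ/j, so substitute a single ratio variable. A Bernoulli-style rewrite — possibly after exchanging which variable is treated as dependent — would work as well; the homogeneous substitution is the more immediate reading here.
- the homogeneous substitution: yes — fits the structure here.
- the exact-equation method — exactness fails on the nose — the mixed partials do not match.


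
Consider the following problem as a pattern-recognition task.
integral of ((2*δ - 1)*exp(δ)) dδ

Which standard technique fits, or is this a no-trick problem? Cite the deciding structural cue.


Best approach: integration by parts — 2*δ - 1 dies after finitely many derivatives while exp(δ) cycles under integration — the tabular/parts setup.


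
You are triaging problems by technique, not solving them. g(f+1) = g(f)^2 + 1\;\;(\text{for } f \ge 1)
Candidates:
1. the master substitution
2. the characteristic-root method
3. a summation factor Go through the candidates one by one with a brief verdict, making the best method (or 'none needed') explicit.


Method: no special technique — nonlinear feedback in the recursion rules out every root- or factor-based technique.
- the master substitution — there is no divide-the-index recursive argument.
- the characteristic-root method — nonlinearity rules out exponential-mode superposition from the start.
- a summation factor — no summation factor applies — the rule is not linear in the sequence values.


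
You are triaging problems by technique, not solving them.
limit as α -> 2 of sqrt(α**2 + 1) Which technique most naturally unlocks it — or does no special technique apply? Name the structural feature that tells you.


Diagnosis: no special technique — the expression is continuous at 2 — substitute and evaluate; no indeterminate form appears.


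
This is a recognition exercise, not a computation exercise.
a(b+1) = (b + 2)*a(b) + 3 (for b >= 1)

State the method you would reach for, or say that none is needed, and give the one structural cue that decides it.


Diagnosis: a summation factor — the coefficient b + 2 drifts with the index, so no fixed root exists; normalizing by the cumulative product telescopes it.


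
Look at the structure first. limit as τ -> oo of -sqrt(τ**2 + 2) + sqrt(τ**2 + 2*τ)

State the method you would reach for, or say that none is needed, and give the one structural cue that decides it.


Verdict: conjugate multiplication — the ∞ − ∞ radical form is the exact trigger for the conjugate maneuver.


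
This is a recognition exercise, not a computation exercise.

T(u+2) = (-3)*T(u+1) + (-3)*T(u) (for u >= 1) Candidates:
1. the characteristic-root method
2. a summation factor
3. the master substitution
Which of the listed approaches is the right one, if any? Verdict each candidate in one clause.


Technique: the characteristic-root method — because shifting u leaves the equation's coefficients unchanged, exponential trials reduce it to algebra.
- the characteristic-root method: yes, a natural case for it.
- a summation factor — the recurrence reaches back more than one step, outside the first-order family a summation factor normalizes.
- the master substitution — the recursion shifts the index rather than dividing it.


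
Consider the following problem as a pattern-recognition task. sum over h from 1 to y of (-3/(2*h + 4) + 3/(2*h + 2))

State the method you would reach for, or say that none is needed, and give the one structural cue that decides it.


Technique: telescoping — difference-of-shifts structure (each term adds 3/(2*h + 2), then subtracts its one-index-advanced value, which the following term adds back) leaves only the first and last pieces standing.


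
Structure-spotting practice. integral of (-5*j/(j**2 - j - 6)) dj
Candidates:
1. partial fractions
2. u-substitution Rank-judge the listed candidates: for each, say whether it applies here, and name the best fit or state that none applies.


Best approach: partial fractions — rational integrand, reducible denominator j**2 - j - 6: decompose first, integrate second.
- partial fractions: applies; the problem has the shape this method handles.
- u-substitution: no subexpression of the integrand serves as a whole-integral substitution inner — individual terms may offer their own, but none carries its derivative as a factor of the full integrand; a working change of variable would have to be constructed from outside the expression.


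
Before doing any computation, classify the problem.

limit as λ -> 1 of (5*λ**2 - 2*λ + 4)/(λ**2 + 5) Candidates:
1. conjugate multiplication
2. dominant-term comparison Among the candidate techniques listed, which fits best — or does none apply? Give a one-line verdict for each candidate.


Verdict: no special technique — the function is continuous at 1; evaluation is itself the limit, no machinery required.
- conjugate multiplication: no difference of divergent radicals appears, so rationalizing has nothing to cancel.
- dominant-term comparison: this limit is not decided by comparing polynomial growth at infinity.


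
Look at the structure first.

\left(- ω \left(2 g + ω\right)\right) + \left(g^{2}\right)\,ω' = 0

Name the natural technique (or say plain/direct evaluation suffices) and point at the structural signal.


Method: the homogeneous substitution — scaling g and ω together leaves the slope fixed — it depends only on ω/g, so substitute the ratio. A Bernoulli rewrite works here as the equation stands — the homogeneous substitution is the more immediate reading.


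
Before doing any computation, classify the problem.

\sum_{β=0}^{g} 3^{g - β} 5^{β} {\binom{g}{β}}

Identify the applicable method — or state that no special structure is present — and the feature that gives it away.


Best approach: the binomial theorem — the summand is term β of a binomial expansion in 5 and 3; the whole sum is a single power.


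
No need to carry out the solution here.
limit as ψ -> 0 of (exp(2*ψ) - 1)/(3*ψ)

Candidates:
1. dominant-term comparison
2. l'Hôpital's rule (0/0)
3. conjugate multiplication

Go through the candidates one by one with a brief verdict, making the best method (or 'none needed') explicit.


Technique: l'Hôpital's rule (0/0) — numerator and denominator both vanish at 0 — a genuine 0/0 form, which is exactly when l'Hôpital applies. One could equally expand both pieces locally and compare leading terms; the rule does that in one stroke.
- dominant-term comparison — leading-power comparison does not apply to this form.
- l'Hôpital's rule (0/0): applies; the problem has the shape this method handles.
- conjugate multiplication — multiplying by a conjugate would not remove any indeterminacy here.


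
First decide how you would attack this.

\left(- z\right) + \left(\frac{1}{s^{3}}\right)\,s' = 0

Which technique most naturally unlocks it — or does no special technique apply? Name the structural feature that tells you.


Verdict: separation of variables — the slope splits multiplicatively: z carrying all z-dependence times s^{3} carrying all s-dependence — separate and integrate. One could also solve this as an exact equation; with each coefficient in its own variable, separating is the same work with fewer steps.


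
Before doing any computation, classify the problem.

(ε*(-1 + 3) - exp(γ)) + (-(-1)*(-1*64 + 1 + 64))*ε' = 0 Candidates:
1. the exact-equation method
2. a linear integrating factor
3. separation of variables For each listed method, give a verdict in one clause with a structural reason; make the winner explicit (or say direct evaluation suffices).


Diagnosis: a linear integrating factor — ε enters only linearly with coefficient (-1 + 3); multiply by exp of the integral of (-1 + 3) and the left side becomes one derivative.
- the exact-equation method: the mixed partial derivatives differ, so the left side is not a total differential.
- a linear integrating factor: yes, a natural case for it.
- separation of variables: the two dependences are entangled, not a clean product of one-variable pieces.


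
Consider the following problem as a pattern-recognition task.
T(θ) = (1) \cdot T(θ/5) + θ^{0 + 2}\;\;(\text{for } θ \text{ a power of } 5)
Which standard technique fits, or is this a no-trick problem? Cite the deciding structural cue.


Diagnosis: the master substitution — treat m = log base 5 of θ as the new clock: one recursion step advances m by one while θ scales by 5.


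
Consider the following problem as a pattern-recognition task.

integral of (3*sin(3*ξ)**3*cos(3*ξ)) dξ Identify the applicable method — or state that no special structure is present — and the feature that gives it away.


Diagnosis: u-substitution — the only nontrivial dependence routes through sin(3*ξ), whose derivative supplies the leftover factor up to a constant multiple — u = sin(3*ξ) flattens it.


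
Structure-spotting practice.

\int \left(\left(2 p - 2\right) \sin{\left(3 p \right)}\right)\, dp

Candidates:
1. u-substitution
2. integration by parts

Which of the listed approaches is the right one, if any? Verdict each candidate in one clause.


Verdict: integration by parts — the integrand splits as 2 p - 2 times \sin{\left(3 p \right)} — repeatedly differentiating the polynomial part kills it, which is the parts ladder.
- u-substitution: no subexpression of the integrand pairs with its own derivative as a factor — individual terms may offer their own substitutions, but any change of variable covering the whole integral would have to be constructed from outside the expression.
- integration by parts — yes — fits the structure here.


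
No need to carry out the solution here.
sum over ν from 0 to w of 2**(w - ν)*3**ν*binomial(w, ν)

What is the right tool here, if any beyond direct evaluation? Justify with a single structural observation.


Best approach: the binomial theorem — the binomial coefficients weight matched powers of 3 and 2, which is exactly the expansion of a binomial power.


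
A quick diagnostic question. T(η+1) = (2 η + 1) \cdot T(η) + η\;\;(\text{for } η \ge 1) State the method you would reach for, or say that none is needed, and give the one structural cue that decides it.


Diagnosis: a summation factor — first-order, linear, moving coefficient 2 η + 1: the discrete analogue of an integrating factor handles it.


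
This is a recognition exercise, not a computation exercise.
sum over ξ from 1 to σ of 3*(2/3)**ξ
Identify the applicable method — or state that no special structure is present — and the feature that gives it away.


Technique: the geometric series formula — the ratio of consecutive terms is the constant 2/3, independent of the index — a geometric sum.


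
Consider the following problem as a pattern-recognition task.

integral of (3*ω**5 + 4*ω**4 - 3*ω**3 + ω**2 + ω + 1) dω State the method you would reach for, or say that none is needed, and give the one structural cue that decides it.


Diagnosis: no special technique — the integrand is a sum of constant multiples of powers of ω — integrate term by term.


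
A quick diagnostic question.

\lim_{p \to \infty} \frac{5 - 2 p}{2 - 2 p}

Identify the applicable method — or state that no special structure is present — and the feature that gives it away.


Verdict: dominant-term comparison — divide through by the highest power of p; every lower-order term dies and the dominant terms decide the limit. l'Hôpital's at-infinity variant applies to the expression viewed as a single quotient; the leading-term comparison is the direct route.


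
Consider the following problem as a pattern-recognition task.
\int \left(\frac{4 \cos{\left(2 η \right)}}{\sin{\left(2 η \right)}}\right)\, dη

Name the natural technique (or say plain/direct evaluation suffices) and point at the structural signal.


Diagnosis: u-substitution — the only nontrivial dependence routes through \sin{\left(2 η \right)}, whose derivative supplies the leftover factor up to a constant multiple — u = \sin{\left(2 η \right)} flattens it.


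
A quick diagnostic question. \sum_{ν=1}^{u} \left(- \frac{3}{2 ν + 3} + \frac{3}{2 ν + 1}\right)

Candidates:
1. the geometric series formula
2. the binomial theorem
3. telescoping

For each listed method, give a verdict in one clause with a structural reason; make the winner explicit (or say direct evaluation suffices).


Best approach: telescoping — spot the paired structure — each term adds \frac{3}{2 ν + 1} and subtracts its successor value, which the next term restores: the definition of a telescoping chain.
- the geometric series formula — there is no constant term-to-term ratio.
- the binomial theorem — the summand does not match any term pattern of an expanded binomial power.
- telescoping — yes — fits the structure here.


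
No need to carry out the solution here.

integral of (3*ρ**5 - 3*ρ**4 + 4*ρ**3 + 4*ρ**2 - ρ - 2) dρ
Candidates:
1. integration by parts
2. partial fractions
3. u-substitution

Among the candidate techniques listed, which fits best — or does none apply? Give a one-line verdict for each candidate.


Technique: no special technique — every term is a constant multiple of a power of ρ; term-wise power-rule integration needs no preliminary transformation.
- integration by parts — splitting off a factor buys nothing — the integrand integrates directly without parts.
- partial fractions — there is no rational-function structure to decompose.
- u-substitution: any workable substitution here is cosmetic — the integrand is already in directly integrable form.


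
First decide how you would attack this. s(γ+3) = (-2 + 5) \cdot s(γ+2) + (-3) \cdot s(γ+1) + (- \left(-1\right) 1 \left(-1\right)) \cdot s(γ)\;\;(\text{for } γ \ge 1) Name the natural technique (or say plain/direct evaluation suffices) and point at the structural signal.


Method: the characteristic-root method — this is the constant-coefficient homogeneous case — the whole solution in γ reduces to a polynomial's roots.


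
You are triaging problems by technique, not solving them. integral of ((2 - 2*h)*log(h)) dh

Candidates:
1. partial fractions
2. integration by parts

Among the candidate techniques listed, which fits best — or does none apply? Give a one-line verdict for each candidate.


Technique: integration by parts — the logarithm log(h) has no power-rule antiderivative to read off directly, but its derivative is algebraic — so differentiate log(h) and integrate the polynomial factor 2 - 2*h.
- partial fractions: there is no rational-function structure to decompose.
- integration by parts: a fit — the right tool for this form.
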